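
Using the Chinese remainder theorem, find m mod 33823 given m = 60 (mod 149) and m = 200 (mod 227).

24943

149⁻¹ mod 227: 149*32 ≡ 1 (mod 227), so 149⁻¹ ≡ 32.
m = 60 + 149*((200 − 60)*32 mod 227) = 60 + 149*167 = 24943.
Check: 24943 mod 149 = 60, 24943 mod 227 = 200. ✓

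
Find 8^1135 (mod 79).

By square-and-multiply:
8^1 ≡ 8 (mod 79)
8^2 ≡ 8^2 = 64 (mod 79)
8^4 ≡ 64^2 = 4096 ≡ 67 (mod 79)
8^8 ≡ 67^2 = 4489 ≡ 65 (mod 79)
8^16 ≡ 65^2 = 4225 ≡ 38 (mod 79)
8^32 ≡ 38^2 = 1444 ≡ 22 (mod 79)
8^64 ≡ 22^2 = 484 ≡ 10 (mod 79)
8^128 ≡ 10^2 = 100 ≡ 21 (mod 79)
8^256 ≡ 21^2 = 441 ≡ 46 (mod 79)
8^512 ≡ 46^2 = 2116 ≡ 62 (mod 79)
8^1024 ≡ 62^2 = 3844 ≡ 52 (mod 79)
8^1135 = 8^1024 * 8^64 * 8^32 * 8^8 * 8^4 * 8^2 * 8^1 ≡ 52 * 10 * 22 * 65 * 67 * 64 * 8 (mod 79).
Accumulate the product:
52 * 10 = 520 ≡ 46
46 * 22 = 1012 ≡ 64
64 * 65 = 4160 ≡ 52
52 * 67 = 3484 ≡ 8
8 * 64 = 512 ≡ 38
38 * 8 = 304 ≡ 67

67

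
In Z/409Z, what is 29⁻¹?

268

Apply the Euclidean algorithm and back-substitute:
409 = 14*29 + 3
29 = 9*3 + 2
3 = 1*2 + 1
2 = 2*1 + 0
gcd(29, 409) = 1, so the inverse exists.
Back-substitute for 1:
1 = 1*3 − 1*2
  = −1*29 + 10*3
  = 10*409 − 141*29
So 29⁻¹ ≡ −141 ≡ 268 (mod 409).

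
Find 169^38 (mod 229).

Using repeated squaring:
38 in binary is 100110, i.e. 38 = 32 + 4 + 2.
169^1 ≡ 169 (mod 229)
169^2 ≡ 169^2 = 28561 ≡ 165 (mod 229)
169^4 ≡ 165^2 = 27225 ≡ 203 (mod 229)
169^8 ≡ 203^2 = 41209 ≡ 218 (mod 229)
169^16 ≡ 218^2 = 47524 ≡ 121 (mod 229)
169^32 ≡ 121^2 = 14641 ≡ 214 (mod 229)
169^38 = 169^32 × 169^4 × 169^2 ≡ 214 × 203 × 165 (mod 229).
Accumulate the product:
214 × 203 = 43442 ≡ 161
161 × 165 = 26565 ≡ 1

1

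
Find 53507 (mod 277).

46

53507 = 193×277 + 46, so 53507 ≡ 46 (mod 277).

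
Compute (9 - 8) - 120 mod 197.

78

9 - 8 = 1
1 - 120 = -119 ≡ 78 (mod 197)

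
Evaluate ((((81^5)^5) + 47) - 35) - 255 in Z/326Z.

10

(81)^5 ≡ 219 (mod 326)
(219)^5 ≡ 253 (mod 326)
253 + 47 = 300
300 - 35 = 265
265 - 255 = 10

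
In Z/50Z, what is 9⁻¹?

By the extended Euclidean algorithm:
50 = 5*9 + 5
9 = 1*5 + 4
5 = 1*4 + 1
4 = 4*1 + 0
gcd(9, 50) = 1, so the inverse exists.
Back-substitute for 1:
1 = 1*5 − 1*4
  = −1*9 + 2*5
  = 2*50 − 11*9
So 9⁻¹ ≡ −11 ≡ 39 (mod 50).

39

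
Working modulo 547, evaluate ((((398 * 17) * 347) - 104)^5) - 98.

398 * 17 = 6766 ≡ 202 (mod 547)
202 * 347 = 70094 ≡ 78 (mod 547)
78 - 104 = -26 ≡ 521 (mod 547)
(521)^5 ≡ 11 (mod 547)
11 - 98 = -87 ≡ 460 (mod 547)

460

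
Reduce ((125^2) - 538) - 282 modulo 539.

252

(125)^2 ≡ 533 (mod 539)
533 - 538 = -5 ≡ 534 (mod 539)
534 - 282 = 252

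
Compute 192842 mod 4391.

4029

192842 = 43·4391 + 4029, so 192842 ≡ 4029 (mod 4391).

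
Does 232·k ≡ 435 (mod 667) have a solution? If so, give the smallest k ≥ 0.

gcd(232, 667) = 29, and 29 | 435, so solutions exist.
Divide through by 29: 8·k = 15 (mod 23).
8⁻¹ ≡ 3 (mod 23).
k ≡ 3·15 ≡ 22 (mod 23).
The smallest non-negative solution is k = 22.

22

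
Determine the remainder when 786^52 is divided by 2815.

2126

Compute successive squares:
52 in binary is 110100, i.e. 52 = 32 + 16 + 4.
786^1 ≡ 786 (mod 2815)
786^2 ≡ 786^2 = 617796 ≡ 1311 (mod 2815)
786^4 ≡ 1311^2 = 1718721 ≡ 1571 (mod 2815)
786^8 ≡ 1571^2 = 2468041 ≡ 2101 (mod 2815)
786^16 ≡ 2101^2 = 4414201 ≡ 281 (mod 2815)
786^32 ≡ 281^2 = 78961 ≡ 141 (mod 2815)
786^52 = 786^32 * 786^16 * 786^4 ≡ 141 * 281 * 1571 (mod 2815).
Accumulate the product:
141 * 281 = 39621 ≡ 211
211 * 1571 = 331481 ≡ 2126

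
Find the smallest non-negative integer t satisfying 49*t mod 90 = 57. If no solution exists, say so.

3

gcd(49, 90) = 1, so a unique solution mod 90 exists.
49⁻¹ ≡ 79 (mod 90).
t ≡ 79*57 ≡ 3 (mod 90).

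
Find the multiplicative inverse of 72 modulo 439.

439 = 6·72 + 7
72 = 10·7 + 2
7 = 3·2 + 1
2 = 2·1 + 0
gcd(72, 439) = 1, so the inverse exists.
Back-substitute for 1:
1 = 1·7 − 3·2
  = −3·72 + 31·7
  = 31·439 − 189·72
So 72⁻¹ ≡ −189 ≡ 250 (mod 439).

250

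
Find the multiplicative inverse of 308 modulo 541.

202

541 = 1·308 + 233
308 = 1·233 + 75
233 = 3·75 + 8
75 = 9·8 + 3
8 = 2·3 + 2
3 = 1·2 + 1
2 = 2·1 + 0
gcd(308, 541) = 1, so the inverse exists.
Bézout: 1 = −115·541 + 202·308.
So 308⁻¹ ≡ 202 (mod 541).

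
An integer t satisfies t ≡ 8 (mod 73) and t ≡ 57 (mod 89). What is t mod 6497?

73⁻¹ mod 89: 73·50 ≡ 1 (mod 89), so 73⁻¹ ≡ 50.
t = 8 + 73·((57 − 8)·50 mod 89) = 8 + 73·47 = 3439.

3439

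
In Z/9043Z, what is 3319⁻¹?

Apply the Euclidean algorithm and back-substitute:
9043 = 2*3319 + 2405
3319 = 1*2405 + 914
2405 = 2*914 + 577
914 = 1*577 + 337
577 = 1*337 + 240
337 = 1*240 + 97
240 = 2*97 + 46
97 = 2*46 + 5
46 = 9*5 + 1
5 = 5*1 + 0
gcd(3319, 9043) = 1, so the inverse exists.
Bézout: 1 = 650*9043 − 1771*3319.
So 3319⁻¹ ≡ −1771 ≡ 7272 (mod 9043).

7272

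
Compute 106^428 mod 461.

202

Using repeated squaring:
428 in binary is 110101100, i.e. 428 = 256 + 128 + 32 + 8 + 4.
106^1 ≡ 106 (mod 461)
106^2 ≡ 106^2 = 11236 ≡ 172 (mod 461)
106^4 ≡ 172^2 = 29584 ≡ 80 (mod 461)
106^8 ≡ 80^2 = 6400 ≡ 407 (mod 461)
106^16 ≡ 407^2 = 165649 ≡ 150 (mod 461)
106^32 ≡ 150^2 = 22500 ≡ 372 (mod 461)
106^64 ≡ 372^2 = 138384 ≡ 84 (mod 461)
106^128 ≡ 84^2 = 7056 ≡ 141 (mod 461)
106^256 ≡ 141^2 = 19881 ≡ 58 (mod 461)
106^428 = 106^256 × 106^128 × 106^32 × 106^8 × 106^4 ≡ 58 × 141 × 372 × 407 × 80 (mod 461).
Accumulate the product:
58 × 141 = 8178 ≡ 341
341 × 372 = 126852 ≡ 77
77 × 407 = 31339 ≡ 452
452 × 80 = 36160 ≡ 202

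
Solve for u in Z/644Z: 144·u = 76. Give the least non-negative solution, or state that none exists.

gcd(144, 644) = 4, and 4 | 76, so solutions exist.
Divide through by 4: 36·u = 19 (mod 161).
36⁻¹ ≡ 85 (mod 161).
u ≡ 85·19 ≡ 5 (mod 161).
The smallest non-negative solution is u = 5.

5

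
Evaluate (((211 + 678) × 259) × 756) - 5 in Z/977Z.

211 + 678 = 889
889 × 259 = 230251 ≡ 656 (mod 977)
656 × 756 = 495936 ≡ 597 (mod 977)
597 - 5 = 592

592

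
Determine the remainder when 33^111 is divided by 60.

Using repeated squaring:
111 in binary is 1101111, i.e. 111 = 64 + 32 + 8 + 4 + 2 + 1.
33^1 ≡ 33 (mod 60)
33^2 ≡ 33^2 = 1089 ≡ 9 (mod 60)
33^4 ≡ 9^2 = 81 ≡ 21 (mod 60)
33^8 ≡ 21^2 = 441 ≡ 21 (mod 60)
33^16 ≡ 21^2 = 441 ≡ 21 (mod 60)
33^32 ≡ 21^2 = 441 ≡ 21 (mod 60)
33^64 ≡ 21^2 = 441 ≡ 21 (mod 60)
33^111 = 33^64 × 33^32 × 33^8 × 33^4 × 33^2 × 33^1 ≡ 21 × 21 × 21 × 21 × 9 × 33 (mod 60).
Accumulate the product:
21 × 21 = 441 ≡ 21
21 × 21 = 441 ≡ 21
21 × 21 = 441 ≡ 21
21 × 9 = 189 ≡ 9
9 × 33 = 297 ≡ 57

57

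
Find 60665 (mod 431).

60665 = 140×431 + 325, so 60665 ≡ 325 (mod 431).

325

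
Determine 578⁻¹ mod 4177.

542

4177 = 7·578 + 131
578 = 4·131 + 54
131 = 2·54 + 23
54 = 2·23 + 8
23 = 2·8 + 7
8 = 1·7 + 1
7 = 7·1 + 0
gcd(578, 4177) = 1, so the inverse exists.
Bézout: 1 = −75·4177 + 542·578.
So 578⁻¹ ≡ 542 (mod 4177).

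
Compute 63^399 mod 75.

63^1 ≡ 63 (mod 75)
63^2 ≡ 63^2 = 3969 ≡ 69 (mod 75)
63^4 ≡ 69^2 = 4761 ≡ 36 (mod 75)
63^8 ≡ 36^2 = 1296 ≡ 21 (mod 75)
63^16 ≡ 21^2 = 441 ≡ 66 (mod 75)
63^32 ≡ 66^2 = 4356 ≡ 6 (mod 75)
63^64 ≡ 6^2 = 36 (mod 75)
63^128 ≡ 36^2 = 1296 ≡ 21 (mod 75)
63^256 ≡ 21^2 = 441 ≡ 66 (mod 75)
63^399 = 63^256 * 63^128 * 63^8 * 63^4 * 63^2 * 63^1 ≡ 66 * 21 * 21 * 36 * 69 * 63 (mod 75).
Accumulate the product:
66 * 21 = 1386 ≡ 36
36 * 21 = 756 ≡ 6
6 * 36 = 216 ≡ 66
66 * 69 = 4554 ≡ 54
54 * 63 = 3402 ≡ 27

27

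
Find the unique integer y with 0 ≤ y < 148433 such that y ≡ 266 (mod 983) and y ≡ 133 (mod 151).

12062

983⁻¹ mod 151: 983·51 ≡ 1 (mod 151), so 983⁻¹ ≡ 51.
y = 266 + 983·((133 − 266)·51 mod 151) = 266 + 983·12 = 12062.
Check: 12062 mod 983 = 266, 12062 mod 151 = 133. ✓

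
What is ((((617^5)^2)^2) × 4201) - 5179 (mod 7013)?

6365

(617)^5 ≡ 5632 (mod 7013)
(5632)^2 ≡ 6638 (mod 7013)
(6638)^2 ≡ 365 (mod 7013)
365 × 4201 = 1533365 ≡ 4531 (mod 7013)
4531 - 5179 = -648 ≡ 6365 (mod 7013)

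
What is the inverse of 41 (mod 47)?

Apply the Euclidean algorithm and back-substitute:
47 = 1·41 + 6
41 = 6·6 + 5
6 = 1·5 + 1
5 = 5·1 + 0
gcd(41, 47) = 1, so the inverse exists.
Bézout: 1 = 7·47 − 8·41.
So 41⁻¹ ≡ −8 ≡ 39 (mod 47).

39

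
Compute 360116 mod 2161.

1390

360116 = 166*2161 + 1390, so 360116 ≡ 1390 (mod 2161).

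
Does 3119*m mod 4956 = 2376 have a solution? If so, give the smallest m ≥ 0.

4836

gcd(3119, 4956) = 1, so a unique solution mod 4956 exists.
3119⁻¹ ≡ 2795 (mod 4956).
m ≡ 2795*2376 ≡ 4836 (mod 4956).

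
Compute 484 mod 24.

4

484 = 20×24 + 4, so 484 ≡ 4 (mod 24).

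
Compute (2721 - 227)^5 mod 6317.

2819

2721 - 227 = 2494
(2494)^5 ≡ 2819 (mod 6317)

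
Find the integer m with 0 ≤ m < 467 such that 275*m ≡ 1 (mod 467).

467 = 1×275 + 192
275 = 1×192 + 83
192 = 2×83 + 26
83 = 3×26 + 5
26 = 5×5 + 1
5 = 5×1 + 0
gcd(275, 467) = 1, so the inverse exists.
Bézout: 1 = 53×467 − 90×275.
So 275⁻¹ ≡ −90 ≡ 377 (mod 467).

377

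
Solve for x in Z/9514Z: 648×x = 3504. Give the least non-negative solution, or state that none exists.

gcd(648, 9514) = 2, and 2 | 3504, so solutions exist.
Divide through by 2: 324×x = 1752 (mod 4757).
324⁻¹ ≡ 2217 (mod 4757).
x ≡ 2217×1752 ≡ 2472 (mod 4757).
The smallest non-negative solution is x = 2472.

2472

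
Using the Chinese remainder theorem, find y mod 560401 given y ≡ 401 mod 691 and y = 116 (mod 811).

492393

691⁻¹ mod 811: 691×615 ≡ 1 (mod 811), so 691⁻¹ ≡ 615.
y = 401 + 691×((116 − 401)×615 mod 811) = 401 + 691×712 = 492393.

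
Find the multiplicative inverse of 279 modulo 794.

37

794 = 2×279 + 236
279 = 1×236 + 43
236 = 5×43 + 21
43 = 2×21 + 1
21 = 21×1 + 0
gcd(279, 794) = 1, so the inverse exists.
Back-substitute for 1:
1 = 1×43 − 2×21
  = −2×236 + 11×43
  = 11×279 − 13×236
  = −13×794 + 37×279
So 279⁻¹ ≡ 37 (mod 794).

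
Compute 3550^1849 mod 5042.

2244

3550^1 ≡ 3550 (mod 5042)
3550^2 ≡ 3550^2 = 12602500 ≡ 2542 (mod 5042)
3550^4 ≡ 2542^2 = 6461764 ≡ 2962 (mod 5042)
3550^8 ≡ 2962^2 = 8773444 ≡ 364 (mod 5042)
3550^16 ≡ 364^2 = 132496 ≡ 1404 (mod 5042)
3550^32 ≡ 1404^2 = 1971216 ≡ 4836 (mod 5042)
3550^64 ≡ 4836^2 = 23386896 ≡ 2100 (mod 5042)
3550^128 ≡ 2100^2 = 4410000 ≡ 3292 (mod 5042)
3550^256 ≡ 3292^2 = 10837264 ≡ 2006 (mod 5042)
3550^512 ≡ 2006^2 = 4024036 ≡ 520 (mod 5042)
3550^1024 ≡ 520^2 = 270400 ≡ 3174 (mod 5042)
3550^1849 = 3550^1024 · 3550^512 · 3550^256 · 3550^32 · 3550^16 · 3550^8 · 3550^1 ≡ 3174 · 520 · 2006 · 4836 · 1404 · 364 · 3550 (mod 5042).
Accumulate the product:
3174 · 520 = 1650480 ≡ 1746
1746 · 2006 = 3502476 ≡ 3328
3328 · 4836 = 16094208 ≡ 144
144 · 1404 = 202176 ≡ 496
496 · 364 = 180544 ≡ 4074
4074 · 3550 = 14462700 ≡ 2244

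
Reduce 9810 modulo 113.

9810 = 86*113 + 92, so 9810 ≡ 92 (mod 113).

92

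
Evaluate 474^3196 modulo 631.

By square-and-multiply:
474^1 ≡ 474 (mod 631)
474^2 ≡ 474^2 = 224676 ≡ 40 (mod 631)
474^4 ≡ 40^2 = 1600 ≡ 338 (mod 631)
474^8 ≡ 338^2 = 114244 ≡ 33 (mod 631)
474^16 ≡ 33^2 = 1089 ≡ 458 (mod 631)
474^32 ≡ 458^2 = 209764 ≡ 272 (mod 631)
474^64 ≡ 272^2 = 73984 ≡ 157 (mod 631)
474^128 ≡ 157^2 = 24649 ≡ 40 (mod 631)
474^256 ≡ 40^2 = 1600 ≡ 338 (mod 631)
474^512 ≡ 338^2 = 114244 ≡ 33 (mod 631)
474^1024 ≡ 33^2 = 1089 ≡ 458 (mod 631)
474^2048 ≡ 458^2 = 209764 ≡ 272 (mod 631)
474^3196 = 474^2048 * 474^1024 * 474^64 * 474^32 * 474^16 * 474^8 * 474^4 ≡ 272 * 458 * 157 * 272 * 458 * 33 * 338 (mod 631).
Accumulate the product:
272 * 458 = 124576 ≡ 269
269 * 157 = 42233 ≡ 587
587 * 272 = 159664 ≡ 21
21 * 458 = 9618 ≡ 153
153 * 33 = 5049 ≡ 1
1 * 338 = 338

338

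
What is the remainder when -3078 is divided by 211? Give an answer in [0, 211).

87

-3078 = -15×211 + 87, so -3078 ≡ 87 (mod 211).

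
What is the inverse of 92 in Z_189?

189 = 2·92 + 5
92 = 18·5 + 2
5 = 2·2 + 1
2 = 2·1 + 0
gcd(92, 189) = 1, so the inverse exists.
Back-substitute for 1:
1 = 1·5 − 2·2
  = −2·92 + 37·5
  = 37·189 − 76·92
So 92⁻¹ ≡ −76 ≡ 113 (mod 189).

113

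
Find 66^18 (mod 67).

66^1 ≡ 66 (mod 67)
66^2 ≡ 66^2 = 4356 ≡ 1 (mod 67)
66^4 ≡ 1^2 = 1 (mod 67)
66^8 ≡ 1^2 = 1 (mod 67)
66^16 ≡ 1^2 = 1 (mod 67)
66^18 = 66^16 × 66^2 ≡ 1 × 1 (mod 67).
1 × 1 = 1 ≡ 1 (mod 67).

1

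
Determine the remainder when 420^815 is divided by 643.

815 in binary is 1100101111, i.e. 815 = 512 + 256 + 32 + 8 + 4 + 2 + 1.
420^1 ≡ 420 (mod 643)
420^2 ≡ 420^2 = 176400 ≡ 218 (mod 643)
420^4 ≡ 218^2 = 47524 ≡ 585 (mod 643)
420^8 ≡ 585^2 = 342225 ≡ 149 (mod 643)
420^16 ≡ 149^2 = 22201 ≡ 339 (mod 643)
420^32 ≡ 339^2 = 114921 ≡ 467 (mod 643)
420^64 ≡ 467^2 = 218089 ≡ 112 (mod 643)
420^128 ≡ 112^2 = 12544 ≡ 327 (mod 643)
420^256 ≡ 327^2 = 106929 ≡ 191 (mod 643)
420^512 ≡ 191^2 = 36481 ≡ 473 (mod 643)
420^815 = 420^512 * 420^256 * 420^32 * 420^8 * 420^4 * 420^2 * 420^1 ≡ 473 * 191 * 467 * 149 * 585 * 218 * 420 (mod 643).
Accumulate the product:
473 * 191 = 90343 ≡ 323
323 * 467 = 150841 ≡ 379
379 * 149 = 56471 ≡ 530
530 * 585 = 310050 ≡ 124
124 * 218 = 27032 ≡ 26
26 * 420 = 10920 ≡ 632

632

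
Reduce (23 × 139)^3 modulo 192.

23 × 139 = 3197 ≡ 125 (mod 192)
(125)^3 ≡ 101 (mod 192)

101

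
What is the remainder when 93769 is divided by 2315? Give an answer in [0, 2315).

93769 = 40×2315 + 1169, so 93769 ≡ 1169 (mod 2315).

1169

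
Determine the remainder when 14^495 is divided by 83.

5

Compute successive squares:
495 in binary is 111101111, i.e. 495 = 256 + 128 + 64 + 32 + 8 + 4 + 2 + 1.
14^1 ≡ 14 (mod 83)
14^2 ≡ 14^2 = 196 ≡ 30 (mod 83)
14^4 ≡ 30^2 = 900 ≡ 70 (mod 83)
14^8 ≡ 70^2 = 4900 ≡ 3 (mod 83)
14^16 ≡ 3^2 = 9 (mod 83)
14^32 ≡ 9^2 = 81 (mod 83)
14^64 ≡ 81^2 = 6561 ≡ 4 (mod 83)
14^128 ≡ 4^2 = 16 (mod 83)
14^256 ≡ 16^2 = 256 ≡ 7 (mod 83)
14^495 = 14^256 × 14^128 × 14^64 × 14^32 × 14^8 × 14^4 × 14^2 × 14^1 ≡ 7 × 16 × 4 × 81 × 3 × 70 × 30 × 14 (mod 83).
Accumulate the product:
7 × 16 = 112 ≡ 29
29 × 4 = 116 ≡ 33
33 × 81 = 2673 ≡ 17
17 × 3 = 51
51 × 70 = 3570 ≡ 1
1 × 30 = 30
30 × 14 = 420 ≡ 5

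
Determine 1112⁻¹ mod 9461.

6832

Apply the Euclidean algorithm and back-substitute:
9461 = 8×1112 + 565
1112 = 1×565 + 547
565 = 1×547 + 18
547 = 30×18 + 7
18 = 2×7 + 4
7 = 1×4 + 3
4 = 1×3 + 1
3 = 3×1 + 0
gcd(1112, 9461) = 1, so the inverse exists.
Back-substitute for 1:
1 = 1×4 − 1×3
  = −1×7 + 2×4
  = 2×18 − 5×7
  = −5×547 + 152×18
  = 152×565 − 157×547
  = −157×1112 + 309×565
  = 309×9461 − 2629×1112
So 1112⁻¹ ≡ −2629 ≡ 6832 (mod 9461).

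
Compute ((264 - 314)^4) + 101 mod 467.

240

264 - 314 = -50 ≡ 417 (mod 467)
(417)^4 ≡ 139 (mod 467)
139 + 101 = 240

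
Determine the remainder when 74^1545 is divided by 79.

61

Using repeated squaring:
74^1 ≡ 74 (mod 79)
74^2 ≡ 74^2 = 5476 ≡ 25 (mod 79)
74^4 ≡ 25^2 = 625 ≡ 72 (mod 79)
74^8 ≡ 72^2 = 5184 ≡ 49 (mod 79)
74^16 ≡ 49^2 = 2401 ≡ 31 (mod 79)
74^32 ≡ 31^2 = 961 ≡ 13 (mod 79)
74^64 ≡ 13^2 = 169 ≡ 11 (mod 79)
74^128 ≡ 11^2 = 121 ≡ 42 (mod 79)
74^256 ≡ 42^2 = 1764 ≡ 26 (mod 79)
74^512 ≡ 26^2 = 676 ≡ 44 (mod 79)
74^1024 ≡ 44^2 = 1936 ≡ 40 (mod 79)
74^1545 = 74^1024 × 74^512 × 74^8 × 74^1 ≡ 40 × 44 × 49 × 74 (mod 79).
Accumulate the product:
40 × 44 = 1760 ≡ 22
22 × 49 = 1078 ≡ 51
51 × 74 = 3774 ≡ 61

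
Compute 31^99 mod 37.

By square-and-multiply:
99 in binary is 1100011, i.e. 99 = 64 + 32 + 2 + 1.
31^1 ≡ 31 (mod 37)
31^2 ≡ 31^2 = 961 ≡ 36 (mod 37)
31^4 ≡ 36^2 = 1296 ≡ 1 (mod 37)
31^8 ≡ 1^2 = 1 (mod 37)
31^16 ≡ 1^2 = 1 (mod 37)
31^32 ≡ 1^2 = 1 (mod 37)
31^64 ≡ 1^2 = 1 (mod 37)
31^99 = 31^64 × 31^32 × 31^2 × 31^1 ≡ 1 × 1 × 36 × 31 (mod 37).
Accumulate the product:
1 × 1 = 1
1 × 36 = 36
36 × 31 = 1116 ≡ 6

6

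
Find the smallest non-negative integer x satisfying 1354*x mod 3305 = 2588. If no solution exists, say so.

2477

gcd(1354, 3305) = 1, so a unique solution mod 3305 exists.
1354⁻¹ ≡ 1384 (mod 3305).
x ≡ 1384*2588 ≡ 2477 (mod 3305).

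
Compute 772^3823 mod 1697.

Using repeated squaring:
3823 in binary is 111011101111, i.e. 3823 = 2048 + 1024 + 512 + 128 + 64 + 32 + 8 + 4 + 2 + 1.
772^1 ≡ 772 (mod 1697)
772^2 ≡ 772^2 = 595984 ≡ 337 (mod 1697)
772^4 ≡ 337^2 = 113569 ≡ 1567 (mod 1697)
772^8 ≡ 1567^2 = 2455489 ≡ 1627 (mod 1697)
772^16 ≡ 1627^2 = 2647129 ≡ 1506 (mod 1697)
772^32 ≡ 1506^2 = 2268036 ≡ 844 (mod 1697)
772^64 ≡ 844^2 = 712336 ≡ 1293 (mod 1697)
772^128 ≡ 1293^2 = 1671849 ≡ 304 (mod 1697)
772^256 ≡ 304^2 = 92416 ≡ 778 (mod 1697)
772^512 ≡ 778^2 = 605284 ≡ 1152 (mod 1697)
772^1024 ≡ 1152^2 = 1327104 ≡ 50 (mod 1697)
772^2048 ≡ 50^2 = 2500 ≡ 803 (mod 1697)
772^3823 = 772^2048 * 772^1024 * 772^512 * 772^128 * 772^64 * 772^32 * 772^8 * 772^4 * 772^2 * 772^1 ≡ 803 * 50 * 1152 * 304 * 1293 * 844 * 1627 * 1567 * 337 * 772 (mod 1697).
Accumulate the product:
803 * 50 = 40150 ≡ 1119
1119 * 1152 = 1289088 ≡ 1065
1065 * 304 = 323760 ≡ 1330
1330 * 1293 = 1719690 ≡ 629
629 * 844 = 530876 ≡ 1412
1412 * 1627 = 2297324 ≡ 1283
1283 * 1567 = 2010461 ≡ 1213
1213 * 337 = 408781 ≡ 1501
1501 * 772 = 1158772 ≡ 1418

1418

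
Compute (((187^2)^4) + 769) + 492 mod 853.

664

(187)^2 ≡ 849 (mod 853)
(849)^4 ≡ 256 (mod 853)
256 + 769 = 1025 ≡ 172 (mod 853)
172 + 492 = 664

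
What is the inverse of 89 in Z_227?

Apply the Euclidean algorithm and back-substitute:
227 = 2*89 + 49
89 = 1*49 + 40
49 = 1*40 + 9
40 = 4*9 + 4
9 = 2*4 + 1
4 = 4*1 + 0
gcd(89, 227) = 1, so the inverse exists.
Back-substitute for 1:
1 = 1*9 − 2*4
  = −2*40 + 9*9
  = 9*49 − 11*40
  = −11*89 + 20*49
  = 20*227 − 51*89
So 89⁻¹ ≡ −51 ≡ 176 (mod 227).

176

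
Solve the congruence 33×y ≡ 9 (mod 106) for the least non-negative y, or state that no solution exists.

87

gcd(33, 106) = 1, so a unique solution mod 106 exists.
33⁻¹ ≡ 45 (mod 106).
y ≡ 45×9 ≡ 87 (mod 106).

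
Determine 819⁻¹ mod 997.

By the extended Euclidean algorithm:
997 = 1·819 + 178
819 = 4·178 + 107
178 = 1·107 + 71
107 = 1·71 + 36
71 = 1·36 + 35
36 = 1·35 + 1
35 = 35·1 + 0
gcd(819, 997) = 1, so the inverse exists.
Bézout: 1 = −23·997 + 28·819.
So 819⁻¹ ≡ 28 (mod 997).

28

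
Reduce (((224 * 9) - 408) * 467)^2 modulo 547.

273

224 * 9 = 2016 ≡ 375 (mod 547)
375 - 408 = -33 ≡ 514 (mod 547)
514 * 467 = 240038 ≡ 452 (mod 547)
(452)^2 ≡ 273 (mod 547)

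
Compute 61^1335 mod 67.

Compute successive squares:
1335 in binary is 10100110111, i.e. 1335 = 1024 + 256 + 32 + 16 + 4 + 2 + 1.
61^1 ≡ 61 (mod 67)
61^2 ≡ 61^2 = 3721 ≡ 36 (mod 67)
61^4 ≡ 36^2 = 1296 ≡ 23 (mod 67)
61^8 ≡ 23^2 = 529 ≡ 60 (mod 67)
61^16 ≡ 60^2 = 3600 ≡ 49 (mod 67)
61^32 ≡ 49^2 = 2401 ≡ 56 (mod 67)
61^64 ≡ 56^2 = 3136 ≡ 54 (mod 67)
61^128 ≡ 54^2 = 2916 ≡ 35 (mod 67)
61^256 ≡ 35^2 = 1225 ≡ 19 (mod 67)
61^512 ≡ 19^2 = 361 ≡ 26 (mod 67)
61^1024 ≡ 26^2 = 676 ≡ 6 (mod 67)
61^1335 = 61^1024 * 61^256 * 61^32 * 61^16 * 61^4 * 61^2 * 61^1 ≡ 6 * 19 * 56 * 49 * 23 * 36 * 61 (mod 67).
Accumulate the product:
6 * 19 = 114 ≡ 47
47 * 56 = 2632 ≡ 19
19 * 49 = 931 ≡ 60
60 * 23 = 1380 ≡ 40
40 * 36 = 1440 ≡ 33
33 * 61 = 2013 ≡ 3

3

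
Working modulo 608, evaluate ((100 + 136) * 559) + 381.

100 + 136 = 236
236 * 559 = 131924 ≡ 596 (mod 608)
596 + 381 = 977 ≡ 369 (mod 608)

369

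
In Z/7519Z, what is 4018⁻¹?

Apply the Euclidean algorithm and back-substitute:
7519 = 1*4018 + 3501
4018 = 1*3501 + 517
3501 = 6*517 + 399
517 = 1*399 + 118
399 = 3*118 + 45
118 = 2*45 + 28
45 = 1*28 + 17
28 = 1*17 + 11
17 = 1*11 + 6
11 = 1*6 + 5
6 = 1*5 + 1
5 = 5*1 + 0
gcd(4018, 7519) = 1, so the inverse exists.
Back-substitute for 1:
1 = 1*6 − 1*5
  = −1*11 + 2*6
  = 2*17 − 3*11
  = −3*28 + 5*17
  = 5*45 − 8*28
  = −8*118 + 21*45
  = 21*399 − 71*118
  = −71*517 + 92*399
  = 92*3501 − 623*517
  = −623*4018 + 715*3501
  = 715*7519 − 1338*4018
So 4018⁻¹ ≡ −1338 ≡ 6181 (mod 7519).

6181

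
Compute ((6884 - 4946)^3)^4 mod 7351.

6884 - 4946 = 1938
(1938)^3 ≡ 5141 (mod 7351)
(5141)^4 ≡ 6493 (mod 7351)

6493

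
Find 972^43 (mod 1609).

985

Compute successive squares:
972^1 ≡ 972 (mod 1609)
972^2 ≡ 972^2 = 944784 ≡ 301 (mod 1609)
972^4 ≡ 301^2 = 90601 ≡ 497 (mod 1609)
972^8 ≡ 497^2 = 247009 ≡ 832 (mod 1609)
972^16 ≡ 832^2 = 692224 ≡ 354 (mod 1609)
972^32 ≡ 354^2 = 125316 ≡ 1423 (mod 1609)
972^43 = 972^32 × 972^8 × 972^2 × 972^1 ≡ 1423 × 832 × 301 × 972 (mod 1609).
Accumulate the product:
1423 × 832 = 1183936 ≡ 1321
1321 × 301 = 397621 ≡ 198
198 × 972 = 192456 ≡ 985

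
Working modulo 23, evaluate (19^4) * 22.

20

(19)^4 ≡ 3 (mod 23)
3 * 22 = 66 ≡ 20 (mod 23)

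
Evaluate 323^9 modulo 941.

718

323^1 ≡ 323 (mod 941)
323^2 ≡ 323^2 = 104329 ≡ 819 (mod 941)
323^4 ≡ 819^2 = 670761 ≡ 769 (mod 941)
323^8 ≡ 769^2 = 591361 ≡ 413 (mod 941)
323^9 = 323^8 · 323^1 ≡ 413 · 323 (mod 941).
413 · 323 = 133399 ≡ 718 (mod 941).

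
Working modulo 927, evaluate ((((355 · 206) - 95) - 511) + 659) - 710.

355 · 206 = 73130 ≡ 824 (mod 927)
824 - 95 = 729
729 - 511 = 218
218 + 659 = 877
877 - 710 = 167

167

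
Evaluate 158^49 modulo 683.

192

49 in binary is 110001, i.e. 49 = 32 + 16 + 1.
158^1 ≡ 158 (mod 683)
158^2 ≡ 158^2 = 24964 ≡ 376 (mod 683)
158^4 ≡ 376^2 = 141376 ≡ 678 (mod 683)
158^8 ≡ 678^2 = 459684 ≡ 25 (mod 683)
158^16 ≡ 25^2 = 625 (mod 683)
158^32 ≡ 625^2 = 390625 ≡ 632 (mod 683)
158^49 = 158^32 * 158^16 * 158^1 ≡ 632 * 625 * 158 (mod 683).
Accumulate the product:
632 * 625 = 395000 ≡ 226
226 * 158 = 35708 ≡ 192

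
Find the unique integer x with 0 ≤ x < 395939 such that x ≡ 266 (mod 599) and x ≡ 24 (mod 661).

283593

599⁻¹ mod 661: 599*629 ≡ 1 (mod 661), so 599⁻¹ ≡ 629.
x = 266 + 599*((24 − 266)*629 mod 661) = 266 + 599*473 = 283593.
Check: 283593 mod 599 = 266, 283593 mod 661 = 24. ✓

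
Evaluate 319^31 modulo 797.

550

319^1 ≡ 319 (mod 797)
319^2 ≡ 319^2 = 101761 ≡ 542 (mod 797)
319^4 ≡ 542^2 = 293764 ≡ 468 (mod 797)
319^8 ≡ 468^2 = 219024 ≡ 646 (mod 797)
319^16 ≡ 646^2 = 417316 ≡ 485 (mod 797)
319^31 = 319^16 · 319^8 · 319^4 · 319^2 · 319^1 ≡ 485 · 646 · 468 · 542 · 319 (mod 797).
Accumulate the product:
485 · 646 = 313310 ≡ 89
89 · 468 = 41652 ≡ 208
208 · 542 = 112736 ≡ 359
359 · 319 = 114521 ≡ 550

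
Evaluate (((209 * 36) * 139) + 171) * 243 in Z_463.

209 * 36 = 7524 ≡ 116 (mod 463)
116 * 139 = 16124 ≡ 382 (mod 463)
382 + 171 = 553 ≡ 90 (mod 463)
90 * 243 = 21870 ≡ 109 (mod 463)

109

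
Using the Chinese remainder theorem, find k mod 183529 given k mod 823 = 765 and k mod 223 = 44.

823⁻¹ mod 223: 823·42 ≡ 1 (mod 223), so 823⁻¹ ≡ 42.
k = 765 + 823·((44 − 765)·42 mod 223) = 765 + 823·46 = 38623.
Check: 38623 mod 823 = 765, 38623 mod 223 = 44. ✓

38623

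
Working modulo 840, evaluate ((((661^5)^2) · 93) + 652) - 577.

48

(661)^5 ≡ 61 (mod 840)
(61)^2 ≡ 361 (mod 840)
361 · 93 = 33573 ≡ 813 (mod 840)
813 + 652 = 1465 ≡ 625 (mod 840)
625 - 577 = 48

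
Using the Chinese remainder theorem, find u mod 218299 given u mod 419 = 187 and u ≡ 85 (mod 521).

419⁻¹ mod 521: 419*332 ≡ 1 (mod 521), so 419⁻¹ ≡ 332.
u = 187 + 419*((85 − 187)*332 mod 521) = 187 + 419*1 = 606.

606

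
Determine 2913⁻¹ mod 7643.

By the extended Euclidean algorithm:
7643 = 2*2913 + 1817
2913 = 1*1817 + 1096
1817 = 1*1096 + 721
1096 = 1*721 + 375
721 = 1*375 + 346
375 = 1*346 + 29
346 = 11*29 + 27
29 = 1*27 + 2
27 = 13*2 + 1
2 = 2*1 + 0
gcd(2913, 7643) = 1, so the inverse exists.
Back-substitute for 1:
1 = 1*27 − 13*2
  = −13*29 + 14*27
  = 14*346 − 167*29
  = −167*375 + 181*346
  = 181*721 − 348*375
  = −348*1096 + 529*721
  = 529*1817 − 877*1096
  = −877*2913 + 1406*1817
  = 1406*7643 − 3689*2913
So 2913⁻¹ ≡ −3689 ≡ 3954 (mod 7643).

3954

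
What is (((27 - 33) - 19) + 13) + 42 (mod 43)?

27 - 33 = -6 ≡ 37 (mod 43)
37 - 19 = 18
18 + 13 = 31
31 + 42 = 73 ≡ 30 (mod 43)

30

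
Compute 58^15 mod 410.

372

15 in binary is 1111, i.e. 15 = 8 + 4 + 2 + 1.
58^1 ≡ 58 (mod 410)
58^2 ≡ 58^2 = 3364 ≡ 84 (mod 410)
58^4 ≡ 84^2 = 7056 ≡ 86 (mod 410)
58^8 ≡ 86^2 = 7396 ≡ 16 (mod 410)
58^15 = 58^8 * 58^4 * 58^2 * 58^1 ≡ 16 * 86 * 84 * 58 (mod 410).
Accumulate the product:
16 * 86 = 1376 ≡ 146
146 * 84 = 12264 ≡ 374
374 * 58 = 21692 ≡ 372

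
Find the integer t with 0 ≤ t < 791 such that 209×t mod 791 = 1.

Apply the Euclidean algorithm and back-substitute:
791 = 3*209 + 164
209 = 1*164 + 45
164 = 3*45 + 29
45 = 1*29 + 16
29 = 1*16 + 13
16 = 1*13 + 3
13 = 4*3 + 1
3 = 3*1 + 0
gcd(209, 791) = 1, so the inverse exists.
Back-substitute for 1:
1 = 1*13 − 4*3
  = −4*16 + 5*13
  = 5*29 − 9*16
  = −9*45 + 14*29
  = 14*164 − 51*45
  = −51*209 + 65*164
  = 65*791 − 246*209
So 209⁻¹ ≡ −246 ≡ 545 (mod 791).

545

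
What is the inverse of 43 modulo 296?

Run the extended Euclidean algorithm:
296 = 6×43 + 38
43 = 1×38 + 5
38 = 7×5 + 3
5 = 1×3 + 2
3 = 1×2 + 1
2 = 2×1 + 0
gcd(43, 296) = 1, so the inverse exists.
Bézout: 1 = 17×296 − 117×43.
So 43⁻¹ ≡ −117 ≡ 179 (mod 296).

179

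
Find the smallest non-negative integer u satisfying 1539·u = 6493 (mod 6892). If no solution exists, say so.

255

gcd(1539, 6892) = 1, so a unique solution mod 6892 exists.
1539⁻¹ ≡ 103 (mod 6892).
u ≡ 103·6493 ≡ 255 (mod 6892).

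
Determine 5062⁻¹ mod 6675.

6675 = 1×5062 + 1613
5062 = 3×1613 + 223
1613 = 7×223 + 52
223 = 4×52 + 15
52 = 3×15 + 7
15 = 2×7 + 1
7 = 7×1 + 0
gcd(5062, 6675) = 1, so the inverse exists.
Bézout: 1 = −681×6675 + 898×5062.
So 5062⁻¹ ≡ 898 (mod 6675).

898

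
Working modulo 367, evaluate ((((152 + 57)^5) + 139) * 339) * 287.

137

152 + 57 = 209
(209)^5 ≡ 164 (mod 367)
164 + 139 = 303
303 * 339 = 102717 ≡ 324 (mod 367)
324 * 287 = 92988 ≡ 137 (mod 367)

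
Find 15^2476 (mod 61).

Using repeated squaring:
2476 in binary is 100110101100, i.e. 2476 = 2048 + 256 + 128 + 32 + 8 + 4.
15^1 ≡ 15 (mod 61)
15^2 ≡ 15^2 = 225 ≡ 42 (mod 61)
15^4 ≡ 42^2 = 1764 ≡ 56 (mod 61)
15^8 ≡ 56^2 = 3136 ≡ 25 (mod 61)
15^16 ≡ 25^2 = 625 ≡ 15 (mod 61)
15^32 ≡ 15^2 = 225 ≡ 42 (mod 61)
15^64 ≡ 42^2 = 1764 ≡ 56 (mod 61)
15^128 ≡ 56^2 = 3136 ≡ 25 (mod 61)
15^256 ≡ 25^2 = 625 ≡ 15 (mod 61)
15^512 ≡ 15^2 = 225 ≡ 42 (mod 61)
15^1024 ≡ 42^2 = 1764 ≡ 56 (mod 61)
15^2048 ≡ 56^2 = 3136 ≡ 25 (mod 61)
15^2476 = 15^2048 · 15^256 · 15^128 · 15^32 · 15^8 · 15^4 ≡ 25 · 15 · 25 · 42 · 25 · 56 (mod 61).
Accumulate the product:
25 · 15 = 375 ≡ 9
9 · 25 = 225 ≡ 42
42 · 42 = 1764 ≡ 56
56 · 25 = 1400 ≡ 58
58 · 56 = 3248 ≡ 15

15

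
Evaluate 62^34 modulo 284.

8

Using repeated squaring:
34 in binary is 100010, i.e. 34 = 32 + 2.
62^1 ≡ 62 (mod 284)
62^2 ≡ 62^2 = 3844 ≡ 152 (mod 284)
62^4 ≡ 152^2 = 23104 ≡ 100 (mod 284)
62^8 ≡ 100^2 = 10000 ≡ 60 (mod 284)
62^16 ≡ 60^2 = 3600 ≡ 192 (mod 284)
62^32 ≡ 192^2 = 36864 ≡ 228 (mod 284)
62^34 = 62^32 * 62^2 ≡ 228 * 152 (mod 284).
228 * 152 = 34656 ≡ 8 (mod 284).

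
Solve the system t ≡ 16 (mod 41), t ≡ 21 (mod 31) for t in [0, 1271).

672

41⁻¹ mod 31: 41×28 ≡ 1 (mod 31), so 41⁻¹ ≡ 28.
t = 16 + 41×((21 − 16)×28 mod 31) = 16 + 41×16 = 672.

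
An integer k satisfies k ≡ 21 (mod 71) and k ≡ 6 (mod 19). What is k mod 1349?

71⁻¹ mod 19: 71·15 ≡ 1 (mod 19), so 71⁻¹ ≡ 15.
k = 21 + 71·((6 − 21)·15 mod 19) = 21 + 71·3 = 234.
Check: 234 mod 71 = 21, 234 mod 19 = 6. ✓

234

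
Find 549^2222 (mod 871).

230

Compute successive squares:
549^1 ≡ 549 (mod 871)
549^2 ≡ 549^2 = 301401 ≡ 35 (mod 871)
549^4 ≡ 35^2 = 1225 ≡ 354 (mod 871)
549^8 ≡ 354^2 = 125316 ≡ 763 (mod 871)
549^16 ≡ 763^2 = 582169 ≡ 341 (mod 871)
549^32 ≡ 341^2 = 116281 ≡ 438 (mod 871)
549^64 ≡ 438^2 = 191844 ≡ 224 (mod 871)
549^128 ≡ 224^2 = 50176 ≡ 529 (mod 871)
549^256 ≡ 529^2 = 279841 ≡ 250 (mod 871)
549^512 ≡ 250^2 = 62500 ≡ 659 (mod 871)
549^1024 ≡ 659^2 = 434281 ≡ 523 (mod 871)
549^2048 ≡ 523^2 = 273529 ≡ 35 (mod 871)
549^2222 = 549^2048 * 549^128 * 549^32 * 549^8 * 549^4 * 549^2 ≡ 35 * 529 * 438 * 763 * 354 * 35 (mod 871).
Accumulate the product:
35 * 529 = 18515 ≡ 224
224 * 438 = 98112 ≡ 560
560 * 763 = 427280 ≡ 490
490 * 354 = 173460 ≡ 131
131 * 35 = 4585 ≡ 230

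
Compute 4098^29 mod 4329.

By square-and-multiply:
29 in binary is 11101, i.e. 29 = 16 + 8 + 4 + 1.
4098^1 ≡ 4098 (mod 4329)
4098^2 ≡ 4098^2 = 16793604 ≡ 1413 (mod 4329)
4098^4 ≡ 1413^2 = 1996569 ≡ 900 (mod 4329)
4098^8 ≡ 900^2 = 810000 ≡ 477 (mod 4329)
4098^16 ≡ 477^2 = 227529 ≡ 2421 (mod 4329)
4098^29 = 4098^16 × 4098^8 × 4098^4 × 4098^1 ≡ 2421 × 477 × 900 × 4098 (mod 4329).
Accumulate the product:
2421 × 477 = 1154817 ≡ 3303
3303 × 900 = 2972700 ≡ 3006
3006 × 4098 = 12318588 ≡ 2583

2583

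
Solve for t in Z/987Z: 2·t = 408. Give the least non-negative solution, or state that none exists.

gcd(2, 987) = 1, so a unique solution mod 987 exists.
2⁻¹ ≡ 494 (mod 987).
t ≡ 494·408 ≡ 204 (mod 987).

204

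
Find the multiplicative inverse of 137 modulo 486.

Apply the Euclidean algorithm and back-substitute:
486 = 3*137 + 75
137 = 1*75 + 62
75 = 1*62 + 13
62 = 4*13 + 10
13 = 1*10 + 3
10 = 3*3 + 1
3 = 3*1 + 0
gcd(137, 486) = 1, so the inverse exists.
Bézout: 1 = −42*486 + 149*137.
So 137⁻¹ ≡ 149 (mod 486).

149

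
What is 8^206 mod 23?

By square-and-multiply:
206 in binary is 11001110, i.e. 206 = 128 + 64 + 8 + 4 + 2.
8^1 ≡ 8 (mod 23)
8^2 ≡ 8^2 = 64 ≡ 18 (mod 23)
8^4 ≡ 18^2 = 324 ≡ 2 (mod 23)
8^8 ≡ 2^2 = 4 (mod 23)
8^16 ≡ 4^2 = 16 (mod 23)
8^32 ≡ 16^2 = 256 ≡ 3 (mod 23)
8^64 ≡ 3^2 = 9 (mod 23)
8^128 ≡ 9^2 = 81 ≡ 12 (mod 23)
8^206 = 8^128 · 8^64 · 8^8 · 8^4 · 8^2 ≡ 12 · 9 · 4 · 2 · 18 (mod 23).
Accumulate the product:
12 · 9 = 108 ≡ 16
16 · 4 = 64 ≡ 18
18 · 2 = 36 ≡ 13
13 · 18 = 234 ≡ 4

4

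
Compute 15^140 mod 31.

1

By square-and-multiply:
140 in binary is 10001100, i.e. 140 = 128 + 8 + 4.
15^1 ≡ 15 (mod 31)
15^2 ≡ 15^2 = 225 ≡ 8 (mod 31)
15^4 ≡ 8^2 = 64 ≡ 2 (mod 31)
15^8 ≡ 2^2 = 4 (mod 31)
15^16 ≡ 4^2 = 16 (mod 31)
15^32 ≡ 16^2 = 256 ≡ 8 (mod 31)
15^64 ≡ 8^2 = 64 ≡ 2 (mod 31)
15^128 ≡ 2^2 = 4 (mod 31)
15^140 = 15^128 · 15^8 · 15^4 ≡ 4 · 4 · 2 (mod 31).
Accumulate the product:
4 · 4 = 16
16 · 2 = 32 ≡ 1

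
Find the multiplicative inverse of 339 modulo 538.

538 = 1*339 + 199
339 = 1*199 + 140
199 = 1*140 + 59
140 = 2*59 + 22
59 = 2*22 + 15
22 = 1*15 + 7
15 = 2*7 + 1
7 = 7*1 + 0
gcd(339, 538) = 1, so the inverse exists.
Back-substitute for 1:
1 = 1*15 − 2*7
  = −2*22 + 3*15
  = 3*59 − 8*22
  = −8*140 + 19*59
  = 19*199 − 27*140
  = −27*339 + 46*199
  = 46*538 − 73*339
So 339⁻¹ ≡ −73 ≡ 465 (mod 538).

465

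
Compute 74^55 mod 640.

55 in binary is 110111, i.e. 55 = 32 + 16 + 4 + 2 + 1.
74^1 ≡ 74 (mod 640)
74^2 ≡ 74^2 = 5476 ≡ 356 (mod 640)
74^4 ≡ 356^2 = 126736 ≡ 16 (mod 640)
74^8 ≡ 16^2 = 256 (mod 640)
74^16 ≡ 256^2 = 65536 ≡ 256 (mod 640)
74^32 ≡ 256^2 = 65536 ≡ 256 (mod 640)
74^55 = 74^32 * 74^16 * 74^4 * 74^2 * 74^1 ≡ 256 * 256 * 16 * 356 * 74 (mod 640).
Accumulate the product:
256 * 256 = 65536 ≡ 256
256 * 16 = 4096 ≡ 256
256 * 356 = 91136 ≡ 256
256 * 74 = 18944 ≡ 384

384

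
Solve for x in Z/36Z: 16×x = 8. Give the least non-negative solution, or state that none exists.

gcd(16, 36) = 4, and 4 | 8, so solutions exist.
Divide through by 4: 4×x ≡ 2 (mod 9).
4⁻¹ ≡ 7 (mod 9).
x ≡ 7×2 ≡ 5 (mod 9).
The smallest non-negative solution is x = 5.

5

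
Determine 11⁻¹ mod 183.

50

By the extended Euclidean algorithm:
183 = 16·11 + 7
11 = 1·7 + 4
7 = 1·4 + 3
4 = 1·3 + 1
3 = 3·1 + 0
gcd(11, 183) = 1, so the inverse exists.
Back-substitute for 1:
1 = 1·4 − 1·3
  = −1·7 + 2·4
  = 2·11 − 3·7
  = −3·183 + 50·11
So 11⁻¹ ≡ 50 (mod 183).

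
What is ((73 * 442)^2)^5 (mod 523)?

121

73 * 442 = 32266 ≡ 363 (mod 523)
(363)^2 ≡ 496 (mod 523)
(496)^5 ≡ 121 (mod 523)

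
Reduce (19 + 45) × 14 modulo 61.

19 + 45 = 64 ≡ 3 (mod 61)
3 × 14 = 42

42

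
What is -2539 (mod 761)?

505

-2539 = -4*761 + 505, so -2539 ≡ 505 (mod 761).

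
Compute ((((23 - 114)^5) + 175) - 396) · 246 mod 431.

23 - 114 = -91 ≡ 340 (mod 431)
(340)^5 ≡ 404 (mod 431)
404 + 175 = 579 ≡ 148 (mod 431)
148 - 396 = -248 ≡ 183 (mod 431)
183 · 246 = 45018 ≡ 194 (mod 431)

194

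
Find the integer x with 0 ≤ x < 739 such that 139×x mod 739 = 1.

739 = 5·139 + 44
139 = 3·44 + 7
44 = 6·7 + 2
7 = 3·2 + 1
2 = 2·1 + 0
gcd(139, 739) = 1, so the inverse exists.
Bézout: 1 = −60·739 + 319·139.
So 139⁻¹ ≡ 319 (mod 739).

319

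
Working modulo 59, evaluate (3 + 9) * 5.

3 + 9 = 12
12 * 5 = 60 ≡ 1 (mod 59)

1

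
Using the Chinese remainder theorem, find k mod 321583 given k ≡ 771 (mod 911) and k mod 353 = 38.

911⁻¹ mod 353: 911×31 ≡ 1 (mod 353), so 911⁻¹ ≡ 31.
k = 771 + 911×((38 − 771)×31 mod 353) = 771 + 911×222 = 203013.

203013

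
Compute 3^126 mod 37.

1

Using repeated squaring:
126 in binary is 1111110, i.e. 126 = 64 + 32 + 16 + 8 + 4 + 2.
3^1 ≡ 3 (mod 37)
3^2 ≡ 3^2 = 9 (mod 37)
3^4 ≡ 9^2 = 81 ≡ 7 (mod 37)
3^8 ≡ 7^2 = 49 ≡ 12 (mod 37)
3^16 ≡ 12^2 = 144 ≡ 33 (mod 37)
3^32 ≡ 33^2 = 1089 ≡ 16 (mod 37)
3^64 ≡ 16^2 = 256 ≡ 34 (mod 37)
3^126 = 3^64 · 3^32 · 3^16 · 3^8 · 3^4 · 3^2 ≡ 34 · 16 · 33 · 12 · 7 · 9 (mod 37).
Accumulate the product:
34 · 16 = 544 ≡ 26
26 · 33 = 858 ≡ 7
7 · 12 = 84 ≡ 10
10 · 7 = 70 ≡ 33
33 · 9 = 297 ≡ 1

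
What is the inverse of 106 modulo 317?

By the extended Euclidean algorithm:
317 = 2×106 + 105
106 = 1×105 + 1
105 = 105×1 + 0
gcd(106, 317) = 1, so the inverse exists.
Bézout: 1 = −1×317 + 3×106.
So 106⁻¹ ≡ 3 (mod 317).

3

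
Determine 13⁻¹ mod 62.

62 = 4*13 + 10
13 = 1*10 + 3
10 = 3*3 + 1
3 = 3*1 + 0
gcd(13, 62) = 1, so the inverse exists.
Bézout: 1 = 4*62 − 19*13.
So 13⁻¹ ≡ −19 ≡ 43 (mod 62).

43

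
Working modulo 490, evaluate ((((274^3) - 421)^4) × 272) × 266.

392

(274)^3 ≡ 134 (mod 490)
134 - 421 = -287 ≡ 203 (mod 490)
(203)^4 ≡ 441 (mod 490)
441 × 272 = 119952 ≡ 392 (mod 490)
392 × 266 = 104272 ≡ 392 (mod 490)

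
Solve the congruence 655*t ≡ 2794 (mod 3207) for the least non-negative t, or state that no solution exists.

gcd(655, 3207) = 1, so a unique solution mod 3207 exists.
655⁻¹ ≡ 2311 (mod 3207).
t ≡ 2311*2794 ≡ 1243 (mod 3207).

1243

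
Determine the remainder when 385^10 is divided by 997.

Compute successive squares:
10 in binary is 1010, i.e. 10 = 8 + 2.
385^1 ≡ 385 (mod 997)
385^2 ≡ 385^2 = 148225 ≡ 669 (mod 997)
385^4 ≡ 669^2 = 447561 ≡ 905 (mod 997)
385^8 ≡ 905^2 = 819025 ≡ 488 (mod 997)
385^10 = 385^8 × 385^2 ≡ 488 × 669 (mod 997).
488 × 669 = 326472 ≡ 453 (mod 997).

453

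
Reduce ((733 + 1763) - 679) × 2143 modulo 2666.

733 + 1763 = 2496
2496 - 679 = 1817
1817 × 2143 = 3893831 ≡ 1471 (mod 2666)

1471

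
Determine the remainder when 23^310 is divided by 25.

310 in binary is 100110110, i.e. 310 = 256 + 32 + 16 + 4 + 2.
23^1 ≡ 23 (mod 25)
23^2 ≡ 23^2 = 529 ≡ 4 (mod 25)
23^4 ≡ 4^2 = 16 (mod 25)
23^8 ≡ 16^2 = 256 ≡ 6 (mod 25)
23^16 ≡ 6^2 = 36 ≡ 11 (mod 25)
23^32 ≡ 11^2 = 121 ≡ 21 (mod 25)
23^64 ≡ 21^2 = 441 ≡ 16 (mod 25)
23^128 ≡ 16^2 = 256 ≡ 6 (mod 25)
23^256 ≡ 6^2 = 36 ≡ 11 (mod 25)
23^310 = 23^256 × 23^32 × 23^16 × 23^4 × 23^2 ≡ 11 × 21 × 11 × 16 × 4 (mod 25).
Accumulate the product:
11 × 21 = 231 ≡ 6
6 × 11 = 66 ≡ 16
16 × 16 = 256 ≡ 6
6 × 4 = 24

24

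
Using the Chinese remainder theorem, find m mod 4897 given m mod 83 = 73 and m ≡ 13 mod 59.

2314

83⁻¹ mod 59: 83·32 ≡ 1 (mod 59), so 83⁻¹ ≡ 32.
m = 73 + 83·((13 − 73)·32 mod 59) = 73 + 83·27 = 2314.
Check: 2314 mod 83 = 73, 2314 mod 59 = 13. ✓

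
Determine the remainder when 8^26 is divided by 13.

Compute successive squares:
26 in binary is 11010, i.e. 26 = 16 + 8 + 2.
8^1 ≡ 8 (mod 13)
8^2 ≡ 8^2 = 64 ≡ 12 (mod 13)
8^4 ≡ 12^2 = 144 ≡ 1 (mod 13)
8^8 ≡ 1^2 = 1 (mod 13)
8^16 ≡ 1^2 = 1 (mod 13)
8^26 = 8^16 * 8^8 * 8^2 ≡ 1 * 1 * 12 (mod 13).
Accumulate the product:
1 * 1 = 1
1 * 12 = 12

12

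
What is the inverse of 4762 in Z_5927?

4823

By the extended Euclidean algorithm:
5927 = 1·4762 + 1165
4762 = 4·1165 + 102
1165 = 11·102 + 43
102 = 2·43 + 16
43 = 2·16 + 11
16 = 1·11 + 5
11 = 2·5 + 1
5 = 5·1 + 0
gcd(4762, 5927) = 1, so the inverse exists.
Back-substitute for 1:
1 = 1·11 − 2·5
  = −2·16 + 3·11
  = 3·43 − 8·16
  = −8·102 + 19·43
  = 19·1165 − 217·102
  = −217·4762 + 887·1165
  = 887·5927 − 1104·4762
So 4762⁻¹ ≡ −1104 ≡ 4823 (mod 5927).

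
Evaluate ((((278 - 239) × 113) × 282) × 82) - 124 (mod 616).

0

278 - 239 = 39
39 × 113 = 4407 ≡ 95 (mod 616)
95 × 282 = 26790 ≡ 302 (mod 616)
302 × 82 = 24764 ≡ 124 (mod 616)
124 - 124 = 0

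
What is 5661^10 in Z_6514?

5661^1 ≡ 5661 (mod 6514)
5661^2 ≡ 5661^2 = 32046921 ≡ 4555 (mod 6514)
5661^4 ≡ 4555^2 = 20748025 ≡ 935 (mod 6514)
5661^8 ≡ 935^2 = 874225 ≡ 1349 (mod 6514)
5661^10 = 5661^8 * 5661^2 ≡ 1349 * 4555 (mod 6514).
1349 * 4555 = 6144695 ≡ 1993 (mod 6514).

1993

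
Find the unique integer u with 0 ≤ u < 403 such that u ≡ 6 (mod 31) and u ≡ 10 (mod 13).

192

31⁻¹ mod 13: 31×8 ≡ 1 (mod 13), so 31⁻¹ ≡ 8.
u = 6 + 31×((10 − 6)×8 mod 13) = 6 + 31×6 = 192.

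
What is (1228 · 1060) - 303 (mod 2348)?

1228 · 1060 = 1301680 ≡ 888 (mod 2348)
888 - 303 = 585

585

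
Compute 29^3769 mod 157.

92

29^1 ≡ 29 (mod 157)
29^2 ≡ 29^2 = 841 ≡ 56 (mod 157)
29^4 ≡ 56^2 = 3136 ≡ 153 (mod 157)
29^8 ≡ 153^2 = 23409 ≡ 16 (mod 157)
29^16 ≡ 16^2 = 256 ≡ 99 (mod 157)
29^32 ≡ 99^2 = 9801 ≡ 67 (mod 157)
29^64 ≡ 67^2 = 4489 ≡ 93 (mod 157)
29^128 ≡ 93^2 = 8649 ≡ 14 (mod 157)
29^256 ≡ 14^2 = 196 ≡ 39 (mod 157)
29^512 ≡ 39^2 = 1521 ≡ 108 (mod 157)
29^1024 ≡ 108^2 = 11664 ≡ 46 (mod 157)
29^2048 ≡ 46^2 = 2116 ≡ 75 (mod 157)
29^3769 = 29^2048 * 29^1024 * 29^512 * 29^128 * 29^32 * 29^16 * 29^8 * 29^1 ≡ 75 * 46 * 108 * 14 * 67 * 99 * 16 * 29 (mod 157).
Accumulate the product:
75 * 46 = 3450 ≡ 153
153 * 108 = 16524 ≡ 39
39 * 14 = 546 ≡ 75
75 * 67 = 5025 ≡ 1
1 * 99 = 99
99 * 16 = 1584 ≡ 14
14 * 29 = 406 ≡ 92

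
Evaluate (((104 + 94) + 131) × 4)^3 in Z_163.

98

104 + 94 = 198 ≡ 35 (mod 163)
35 + 131 = 166 ≡ 3 (mod 163)
3 × 4 = 12
(12)^3 ≡ 98 (mod 163)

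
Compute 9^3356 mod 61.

Compute successive squares:
3356 in binary is 110100011100, i.e. 3356 = 2048 + 1024 + 256 + 16 + 8 + 4.
9^1 ≡ 9 (mod 61)
9^2 ≡ 9^2 = 81 ≡ 20 (mod 61)
9^4 ≡ 20^2 = 400 ≡ 34 (mod 61)
9^8 ≡ 34^2 = 1156 ≡ 58 (mod 61)
9^16 ≡ 58^2 = 3364 ≡ 9 (mod 61)
9^32 ≡ 9^2 = 81 ≡ 20 (mod 61)
9^64 ≡ 20^2 = 400 ≡ 34 (mod 61)
9^128 ≡ 34^2 = 1156 ≡ 58 (mod 61)
9^256 ≡ 58^2 = 3364 ≡ 9 (mod 61)
9^512 ≡ 9^2 = 81 ≡ 20 (mod 61)
9^1024 ≡ 20^2 = 400 ≡ 34 (mod 61)
9^2048 ≡ 34^2 = 1156 ≡ 58 (mod 61)
9^3356 = 9^2048 × 9^1024 × 9^256 × 9^16 × 9^8 × 9^4 ≡ 58 × 34 × 9 × 9 × 58 × 34 (mod 61).
Accumulate the product:
58 × 34 = 1972 ≡ 20
20 × 9 = 180 ≡ 58
58 × 9 = 522 ≡ 34
34 × 58 = 1972 ≡ 20
20 × 34 = 680 ≡ 9

9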